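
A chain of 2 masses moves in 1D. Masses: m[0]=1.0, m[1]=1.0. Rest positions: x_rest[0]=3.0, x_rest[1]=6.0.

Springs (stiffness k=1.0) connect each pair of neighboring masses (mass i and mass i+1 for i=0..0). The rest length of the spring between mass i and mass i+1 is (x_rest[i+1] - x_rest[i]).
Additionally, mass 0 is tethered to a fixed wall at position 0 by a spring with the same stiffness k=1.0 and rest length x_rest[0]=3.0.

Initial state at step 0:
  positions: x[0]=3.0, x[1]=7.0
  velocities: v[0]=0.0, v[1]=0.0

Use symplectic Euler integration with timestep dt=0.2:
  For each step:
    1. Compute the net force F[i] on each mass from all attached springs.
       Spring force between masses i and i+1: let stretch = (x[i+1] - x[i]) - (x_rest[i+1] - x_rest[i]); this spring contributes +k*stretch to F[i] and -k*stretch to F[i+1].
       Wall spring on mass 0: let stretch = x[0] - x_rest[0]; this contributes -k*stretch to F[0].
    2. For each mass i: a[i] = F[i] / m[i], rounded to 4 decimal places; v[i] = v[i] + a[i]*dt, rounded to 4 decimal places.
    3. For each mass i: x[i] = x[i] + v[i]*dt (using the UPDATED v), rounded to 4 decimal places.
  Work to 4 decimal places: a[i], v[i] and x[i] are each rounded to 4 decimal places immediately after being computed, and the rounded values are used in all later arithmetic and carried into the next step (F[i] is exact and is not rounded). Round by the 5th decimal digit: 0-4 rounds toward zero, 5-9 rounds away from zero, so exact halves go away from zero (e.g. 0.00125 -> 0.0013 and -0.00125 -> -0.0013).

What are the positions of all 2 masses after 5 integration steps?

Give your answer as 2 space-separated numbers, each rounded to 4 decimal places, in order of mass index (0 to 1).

Step 0: x=[3.0000 7.0000] v=[0.0000 0.0000]
Step 1: x=[3.0400 6.9600] v=[0.2000 -0.2000]
Step 2: x=[3.1152 6.8832] v=[0.3760 -0.3840]
Step 3: x=[3.2165 6.7757] v=[0.5066 -0.5376]
Step 4: x=[3.3315 6.6458] v=[0.5751 -0.6494]
Step 5: x=[3.4458 6.5033] v=[0.5717 -0.7123]

Answer: 3.4458 6.5033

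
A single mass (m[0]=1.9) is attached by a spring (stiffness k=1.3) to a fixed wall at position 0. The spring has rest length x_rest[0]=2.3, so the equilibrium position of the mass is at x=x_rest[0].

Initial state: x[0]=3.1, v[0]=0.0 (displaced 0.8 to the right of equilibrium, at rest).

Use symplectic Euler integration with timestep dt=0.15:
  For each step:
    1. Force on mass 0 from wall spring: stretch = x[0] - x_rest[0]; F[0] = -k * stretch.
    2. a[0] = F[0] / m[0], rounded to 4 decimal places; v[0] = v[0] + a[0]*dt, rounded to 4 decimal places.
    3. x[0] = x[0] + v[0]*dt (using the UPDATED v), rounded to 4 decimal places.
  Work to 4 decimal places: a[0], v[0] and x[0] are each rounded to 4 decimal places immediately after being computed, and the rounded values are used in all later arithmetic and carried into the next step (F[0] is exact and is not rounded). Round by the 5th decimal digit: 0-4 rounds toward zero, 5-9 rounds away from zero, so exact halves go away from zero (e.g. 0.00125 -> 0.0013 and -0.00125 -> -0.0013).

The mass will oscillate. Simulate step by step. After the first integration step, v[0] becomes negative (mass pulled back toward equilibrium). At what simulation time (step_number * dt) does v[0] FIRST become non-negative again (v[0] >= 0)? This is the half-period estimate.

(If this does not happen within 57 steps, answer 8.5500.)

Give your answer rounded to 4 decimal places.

Step 0: x=[3.1000] v=[0.0000]
Step 1: x=[3.0877] v=[-0.0821]
Step 2: x=[3.0633] v=[-0.1630]
Step 3: x=[3.0271] v=[-0.2413]
Step 4: x=[2.9797] v=[-0.3159]
Step 5: x=[2.9218] v=[-0.3857]
Step 6: x=[2.8544] v=[-0.4495]
Step 7: x=[2.7784] v=[-0.5064]
Step 8: x=[2.6951] v=[-0.5555]
Step 9: x=[2.6057] v=[-0.5960]
Step 10: x=[2.5116] v=[-0.6274]
Step 11: x=[2.4142] v=[-0.6491]
Step 12: x=[2.3151] v=[-0.6608]
Step 13: x=[2.2158] v=[-0.6623]
Step 14: x=[2.1177] v=[-0.6537]
Step 15: x=[2.0225] v=[-0.6350]
Step 16: x=[1.9315] v=[-0.6065]
Step 17: x=[1.8462] v=[-0.5687]
Step 18: x=[1.7679] v=[-0.5221]
Step 19: x=[1.6978] v=[-0.4675]
Step 20: x=[1.6369] v=[-0.4057]
Step 21: x=[1.5863] v=[-0.3376]
Step 22: x=[1.5466] v=[-0.2644]
Step 23: x=[1.5185] v=[-0.1871]
Step 24: x=[1.5025] v=[-0.1069]
Step 25: x=[1.4988] v=[-0.0250]
Step 26: x=[1.5074] v=[0.0572]
First v>=0 after going negative at step 26, time=3.9000

Answer: 3.9000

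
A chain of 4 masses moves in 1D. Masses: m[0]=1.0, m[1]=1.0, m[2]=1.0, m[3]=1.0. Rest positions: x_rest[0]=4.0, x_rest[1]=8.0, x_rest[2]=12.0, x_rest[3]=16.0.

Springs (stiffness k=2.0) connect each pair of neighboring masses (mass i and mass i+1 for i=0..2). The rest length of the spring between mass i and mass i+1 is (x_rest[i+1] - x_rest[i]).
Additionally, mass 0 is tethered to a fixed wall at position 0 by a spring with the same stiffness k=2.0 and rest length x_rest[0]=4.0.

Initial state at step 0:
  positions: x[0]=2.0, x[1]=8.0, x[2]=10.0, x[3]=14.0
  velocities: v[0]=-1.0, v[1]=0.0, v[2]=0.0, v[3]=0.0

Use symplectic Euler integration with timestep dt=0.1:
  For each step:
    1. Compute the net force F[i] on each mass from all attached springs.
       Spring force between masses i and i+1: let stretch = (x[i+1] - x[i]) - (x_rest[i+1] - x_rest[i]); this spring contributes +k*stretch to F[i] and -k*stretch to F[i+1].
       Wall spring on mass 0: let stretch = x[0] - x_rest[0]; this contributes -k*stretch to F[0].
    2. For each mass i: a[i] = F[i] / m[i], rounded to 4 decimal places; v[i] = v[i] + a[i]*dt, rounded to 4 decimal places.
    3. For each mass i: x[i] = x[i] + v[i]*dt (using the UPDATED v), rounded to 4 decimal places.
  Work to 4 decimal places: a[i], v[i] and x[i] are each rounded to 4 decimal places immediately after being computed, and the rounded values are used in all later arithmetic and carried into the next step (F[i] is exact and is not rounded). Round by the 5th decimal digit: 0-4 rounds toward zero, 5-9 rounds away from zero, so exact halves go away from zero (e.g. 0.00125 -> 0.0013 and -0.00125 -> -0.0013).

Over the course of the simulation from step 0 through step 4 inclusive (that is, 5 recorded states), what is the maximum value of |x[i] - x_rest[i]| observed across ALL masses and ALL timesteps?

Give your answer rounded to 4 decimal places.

Answer: 2.0200

Derivation:
Step 0: x=[2.0000 8.0000 10.0000 14.0000] v=[-1.0000 0.0000 0.0000 0.0000]
Step 1: x=[1.9800 7.9200 10.0400 14.0000] v=[-0.2000 -0.8000 0.4000 0.0000]
Step 2: x=[2.0392 7.7636 10.1168 14.0008] v=[0.5920 -1.5640 0.7680 0.0080]
Step 3: x=[2.1721 7.5398 10.2242 14.0039] v=[1.3290 -2.2382 1.0742 0.0312]
Step 4: x=[2.3689 7.2623 10.3535 14.0114] v=[1.9681 -2.7749 1.2933 0.0753]
Max displacement = 2.0200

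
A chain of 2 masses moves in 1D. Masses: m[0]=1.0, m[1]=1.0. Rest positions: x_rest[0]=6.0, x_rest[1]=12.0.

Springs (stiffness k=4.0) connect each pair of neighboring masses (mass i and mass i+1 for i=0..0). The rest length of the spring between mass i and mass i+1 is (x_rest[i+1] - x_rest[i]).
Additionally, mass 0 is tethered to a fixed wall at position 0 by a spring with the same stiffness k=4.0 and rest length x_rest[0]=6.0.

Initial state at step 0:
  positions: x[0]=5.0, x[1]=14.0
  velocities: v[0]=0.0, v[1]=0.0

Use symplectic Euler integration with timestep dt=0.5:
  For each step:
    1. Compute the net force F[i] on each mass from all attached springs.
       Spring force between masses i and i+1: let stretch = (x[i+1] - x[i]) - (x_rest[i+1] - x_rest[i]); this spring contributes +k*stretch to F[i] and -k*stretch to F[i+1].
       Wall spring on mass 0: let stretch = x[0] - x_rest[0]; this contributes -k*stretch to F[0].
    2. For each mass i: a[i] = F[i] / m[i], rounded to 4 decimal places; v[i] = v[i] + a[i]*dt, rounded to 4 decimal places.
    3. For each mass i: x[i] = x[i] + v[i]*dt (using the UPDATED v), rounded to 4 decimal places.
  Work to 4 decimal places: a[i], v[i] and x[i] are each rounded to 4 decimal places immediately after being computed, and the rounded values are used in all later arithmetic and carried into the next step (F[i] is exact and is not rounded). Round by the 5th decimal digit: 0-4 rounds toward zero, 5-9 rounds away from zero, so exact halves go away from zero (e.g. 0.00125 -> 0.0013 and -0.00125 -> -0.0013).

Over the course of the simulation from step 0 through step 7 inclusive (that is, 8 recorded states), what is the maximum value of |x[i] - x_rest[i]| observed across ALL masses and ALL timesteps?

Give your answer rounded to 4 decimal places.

Step 0: x=[5.0000 14.0000] v=[0.0000 0.0000]
Step 1: x=[9.0000 11.0000] v=[8.0000 -6.0000]
Step 2: x=[6.0000 12.0000] v=[-6.0000 2.0000]
Step 3: x=[3.0000 13.0000] v=[-6.0000 2.0000]
Step 4: x=[7.0000 10.0000] v=[8.0000 -6.0000]
Step 5: x=[7.0000 10.0000] v=[0.0000 0.0000]
Step 6: x=[3.0000 13.0000] v=[-8.0000 6.0000]
Step 7: x=[6.0000 12.0000] v=[6.0000 -2.0000]
Max displacement = 3.0000

Answer: 3.0000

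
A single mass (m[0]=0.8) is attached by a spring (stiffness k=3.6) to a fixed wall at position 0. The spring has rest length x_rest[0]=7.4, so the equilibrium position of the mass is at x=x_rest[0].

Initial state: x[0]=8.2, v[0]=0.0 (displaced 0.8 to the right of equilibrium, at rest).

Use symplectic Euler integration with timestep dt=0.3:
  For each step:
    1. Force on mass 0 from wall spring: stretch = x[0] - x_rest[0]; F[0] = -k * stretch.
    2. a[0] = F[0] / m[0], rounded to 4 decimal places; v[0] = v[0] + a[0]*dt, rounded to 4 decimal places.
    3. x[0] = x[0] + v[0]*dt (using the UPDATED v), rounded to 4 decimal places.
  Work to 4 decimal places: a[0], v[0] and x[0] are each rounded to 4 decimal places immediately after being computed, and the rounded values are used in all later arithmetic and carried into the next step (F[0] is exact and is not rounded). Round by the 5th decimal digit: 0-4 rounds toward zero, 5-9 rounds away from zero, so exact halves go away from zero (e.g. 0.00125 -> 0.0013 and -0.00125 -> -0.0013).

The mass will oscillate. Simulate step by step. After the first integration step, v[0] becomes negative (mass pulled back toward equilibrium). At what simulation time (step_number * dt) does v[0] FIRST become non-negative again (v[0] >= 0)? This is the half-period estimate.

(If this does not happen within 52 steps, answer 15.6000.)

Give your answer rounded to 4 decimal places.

Answer: 1.5000

Derivation:
Step 0: x=[8.2000] v=[0.0000]
Step 1: x=[7.8760] v=[-1.0800]
Step 2: x=[7.3592] v=[-1.7226]
Step 3: x=[6.8590] v=[-1.6675]
Step 4: x=[6.5778] v=[-0.9372]
Step 5: x=[6.6296] v=[0.1728]
First v>=0 after going negative at step 5, time=1.5000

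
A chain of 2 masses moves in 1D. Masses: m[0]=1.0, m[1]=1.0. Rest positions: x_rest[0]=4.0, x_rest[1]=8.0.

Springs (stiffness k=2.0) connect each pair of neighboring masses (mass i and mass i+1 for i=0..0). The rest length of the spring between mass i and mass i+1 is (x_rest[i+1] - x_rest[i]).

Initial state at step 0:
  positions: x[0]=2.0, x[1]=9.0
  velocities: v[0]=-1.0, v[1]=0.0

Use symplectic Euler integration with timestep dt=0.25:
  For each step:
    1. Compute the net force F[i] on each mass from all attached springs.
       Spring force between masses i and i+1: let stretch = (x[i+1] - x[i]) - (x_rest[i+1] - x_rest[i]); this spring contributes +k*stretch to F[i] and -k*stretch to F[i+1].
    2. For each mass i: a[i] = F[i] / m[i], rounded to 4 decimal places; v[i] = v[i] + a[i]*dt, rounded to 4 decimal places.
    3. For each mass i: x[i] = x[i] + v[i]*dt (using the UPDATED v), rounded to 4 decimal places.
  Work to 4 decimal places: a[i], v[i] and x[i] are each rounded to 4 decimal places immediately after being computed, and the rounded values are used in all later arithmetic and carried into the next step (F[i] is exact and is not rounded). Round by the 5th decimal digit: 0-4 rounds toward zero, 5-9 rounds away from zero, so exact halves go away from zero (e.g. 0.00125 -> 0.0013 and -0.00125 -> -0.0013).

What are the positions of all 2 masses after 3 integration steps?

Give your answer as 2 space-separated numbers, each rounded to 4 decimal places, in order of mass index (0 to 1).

Step 0: x=[2.0000 9.0000] v=[-1.0000 0.0000]
Step 1: x=[2.1250 8.6250] v=[0.5000 -1.5000]
Step 2: x=[2.5625 7.9375] v=[1.7500 -2.7500]
Step 3: x=[3.1719 7.0781] v=[2.4375 -3.4375]

Answer: 3.1719 7.0781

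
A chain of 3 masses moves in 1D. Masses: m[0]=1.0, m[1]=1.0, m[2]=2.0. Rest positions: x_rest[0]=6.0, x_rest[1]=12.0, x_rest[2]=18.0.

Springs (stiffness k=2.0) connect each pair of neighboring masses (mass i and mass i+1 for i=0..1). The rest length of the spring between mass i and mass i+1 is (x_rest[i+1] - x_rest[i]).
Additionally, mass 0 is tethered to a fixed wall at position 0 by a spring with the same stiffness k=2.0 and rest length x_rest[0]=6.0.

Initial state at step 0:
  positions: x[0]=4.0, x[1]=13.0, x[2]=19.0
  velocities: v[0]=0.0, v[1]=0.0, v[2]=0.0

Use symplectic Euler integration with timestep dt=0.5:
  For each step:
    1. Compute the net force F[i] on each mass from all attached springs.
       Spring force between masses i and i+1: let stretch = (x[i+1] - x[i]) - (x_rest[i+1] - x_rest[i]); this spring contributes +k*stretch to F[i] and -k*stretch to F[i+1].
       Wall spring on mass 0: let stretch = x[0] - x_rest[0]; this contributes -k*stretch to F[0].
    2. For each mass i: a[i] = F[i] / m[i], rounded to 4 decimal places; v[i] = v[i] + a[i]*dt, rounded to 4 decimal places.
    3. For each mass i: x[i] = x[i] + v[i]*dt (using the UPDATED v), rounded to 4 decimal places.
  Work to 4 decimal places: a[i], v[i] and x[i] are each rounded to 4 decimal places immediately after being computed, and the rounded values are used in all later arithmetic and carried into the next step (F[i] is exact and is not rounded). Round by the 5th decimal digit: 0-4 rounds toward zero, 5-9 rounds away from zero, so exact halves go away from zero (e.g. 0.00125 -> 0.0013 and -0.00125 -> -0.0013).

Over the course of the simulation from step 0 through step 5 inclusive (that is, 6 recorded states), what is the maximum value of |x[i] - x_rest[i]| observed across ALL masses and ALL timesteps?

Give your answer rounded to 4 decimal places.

Step 0: x=[4.0000 13.0000 19.0000] v=[0.0000 0.0000 0.0000]
Step 1: x=[6.5000 11.5000 19.0000] v=[5.0000 -3.0000 0.0000]
Step 2: x=[8.2500 11.2500 18.6250] v=[3.5000 -0.5000 -0.7500]
Step 3: x=[7.3750 13.1875 17.9063] v=[-1.7500 3.8750 -1.4375]
Step 4: x=[5.7188 14.5782 17.5079] v=[-3.3125 2.7813 -0.7969]
Step 5: x=[5.6329 13.0040 17.8771] v=[-0.1719 -3.1484 0.7383]
Max displacement = 2.5782

Answer: 2.5782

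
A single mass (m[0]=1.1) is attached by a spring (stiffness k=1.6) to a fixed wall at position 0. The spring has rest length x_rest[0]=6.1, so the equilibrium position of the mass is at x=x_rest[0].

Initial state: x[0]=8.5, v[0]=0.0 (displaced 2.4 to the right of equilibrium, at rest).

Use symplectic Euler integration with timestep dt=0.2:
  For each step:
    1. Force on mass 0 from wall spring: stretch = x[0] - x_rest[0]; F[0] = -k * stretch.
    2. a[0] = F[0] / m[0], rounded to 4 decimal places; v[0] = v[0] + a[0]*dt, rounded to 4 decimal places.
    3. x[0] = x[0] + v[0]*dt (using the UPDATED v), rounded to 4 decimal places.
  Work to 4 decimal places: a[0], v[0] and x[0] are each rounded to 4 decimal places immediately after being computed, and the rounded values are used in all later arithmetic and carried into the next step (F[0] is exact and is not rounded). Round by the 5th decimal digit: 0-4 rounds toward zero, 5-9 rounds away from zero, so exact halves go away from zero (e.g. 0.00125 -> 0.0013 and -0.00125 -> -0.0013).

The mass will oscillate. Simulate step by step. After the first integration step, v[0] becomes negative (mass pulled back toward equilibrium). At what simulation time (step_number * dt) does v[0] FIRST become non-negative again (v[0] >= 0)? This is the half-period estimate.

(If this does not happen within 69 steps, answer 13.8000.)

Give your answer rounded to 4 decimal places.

Answer: 2.6000

Derivation:
Step 0: x=[8.5000] v=[0.0000]
Step 1: x=[8.3604] v=[-0.6982]
Step 2: x=[8.0892] v=[-1.3558]
Step 3: x=[7.7023] v=[-1.9345]
Step 4: x=[7.2222] v=[-2.4006]
Step 5: x=[6.6768] v=[-2.7271]
Step 6: x=[6.0978] v=[-2.8949]
Step 7: x=[5.5189] v=[-2.8943]
Step 8: x=[4.9738] v=[-2.7253]
Step 9: x=[4.4943] v=[-2.3977]
Step 10: x=[4.1082] v=[-1.9306]
Step 11: x=[3.8380] v=[-1.3512]
Step 12: x=[3.6994] v=[-0.6932]
Step 13: x=[3.7004] v=[0.0052]
First v>=0 after going negative at step 13, time=2.6000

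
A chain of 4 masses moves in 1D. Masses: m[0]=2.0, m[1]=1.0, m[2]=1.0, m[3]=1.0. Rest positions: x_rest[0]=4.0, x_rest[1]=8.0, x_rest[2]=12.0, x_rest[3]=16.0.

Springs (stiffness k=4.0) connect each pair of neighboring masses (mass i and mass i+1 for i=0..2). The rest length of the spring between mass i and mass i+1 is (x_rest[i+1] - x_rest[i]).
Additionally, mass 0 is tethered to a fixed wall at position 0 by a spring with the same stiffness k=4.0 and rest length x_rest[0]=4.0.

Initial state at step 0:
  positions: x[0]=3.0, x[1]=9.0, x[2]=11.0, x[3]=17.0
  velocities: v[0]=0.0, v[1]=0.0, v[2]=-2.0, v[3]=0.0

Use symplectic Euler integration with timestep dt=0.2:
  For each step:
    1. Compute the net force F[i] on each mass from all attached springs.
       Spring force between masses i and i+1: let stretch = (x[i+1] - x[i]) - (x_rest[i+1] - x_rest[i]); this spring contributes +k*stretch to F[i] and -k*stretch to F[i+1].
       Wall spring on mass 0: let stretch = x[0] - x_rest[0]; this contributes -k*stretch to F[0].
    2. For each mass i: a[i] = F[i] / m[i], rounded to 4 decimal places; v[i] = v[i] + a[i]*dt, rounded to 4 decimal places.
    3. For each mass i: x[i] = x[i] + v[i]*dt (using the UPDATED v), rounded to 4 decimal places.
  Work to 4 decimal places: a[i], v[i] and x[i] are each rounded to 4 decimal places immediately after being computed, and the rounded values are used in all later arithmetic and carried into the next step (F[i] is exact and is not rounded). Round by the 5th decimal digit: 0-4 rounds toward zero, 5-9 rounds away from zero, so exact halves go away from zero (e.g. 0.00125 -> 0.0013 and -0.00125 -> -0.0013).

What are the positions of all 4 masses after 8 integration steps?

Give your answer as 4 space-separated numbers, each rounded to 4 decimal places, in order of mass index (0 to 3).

Answer: 3.9679 9.1308 9.8206 14.8884

Derivation:
Step 0: x=[3.0000 9.0000 11.0000 17.0000] v=[0.0000 0.0000 -2.0000 0.0000]
Step 1: x=[3.2400 8.3600 11.2400 16.6800] v=[1.2000 -3.2000 1.2000 -1.6000]
Step 2: x=[3.6304 7.3616 11.8896 16.1296] v=[1.9520 -4.9920 3.2480 -2.7520]
Step 3: x=[4.0289 6.4907 12.4931 15.5408] v=[1.9923 -4.3546 3.0176 -2.9440]
Step 4: x=[4.3020 6.1863 12.6239 15.1044] v=[1.3655 -1.5221 0.6538 -2.1822]
Step 5: x=[4.3817 6.6104 12.1215 14.9111] v=[0.3984 2.1205 -2.5119 -0.9666]
Step 6: x=[4.2891 7.5597 11.1837 14.9114] v=[-0.4628 4.7464 -4.6891 0.0017]
Step 7: x=[4.1151 8.5655 10.2625 14.9553] v=[-0.8702 5.0291 -4.6061 0.2195]
Step 8: x=[3.9679 9.1308 9.8206 14.8884] v=[-0.7361 2.8264 -2.2095 -0.3347]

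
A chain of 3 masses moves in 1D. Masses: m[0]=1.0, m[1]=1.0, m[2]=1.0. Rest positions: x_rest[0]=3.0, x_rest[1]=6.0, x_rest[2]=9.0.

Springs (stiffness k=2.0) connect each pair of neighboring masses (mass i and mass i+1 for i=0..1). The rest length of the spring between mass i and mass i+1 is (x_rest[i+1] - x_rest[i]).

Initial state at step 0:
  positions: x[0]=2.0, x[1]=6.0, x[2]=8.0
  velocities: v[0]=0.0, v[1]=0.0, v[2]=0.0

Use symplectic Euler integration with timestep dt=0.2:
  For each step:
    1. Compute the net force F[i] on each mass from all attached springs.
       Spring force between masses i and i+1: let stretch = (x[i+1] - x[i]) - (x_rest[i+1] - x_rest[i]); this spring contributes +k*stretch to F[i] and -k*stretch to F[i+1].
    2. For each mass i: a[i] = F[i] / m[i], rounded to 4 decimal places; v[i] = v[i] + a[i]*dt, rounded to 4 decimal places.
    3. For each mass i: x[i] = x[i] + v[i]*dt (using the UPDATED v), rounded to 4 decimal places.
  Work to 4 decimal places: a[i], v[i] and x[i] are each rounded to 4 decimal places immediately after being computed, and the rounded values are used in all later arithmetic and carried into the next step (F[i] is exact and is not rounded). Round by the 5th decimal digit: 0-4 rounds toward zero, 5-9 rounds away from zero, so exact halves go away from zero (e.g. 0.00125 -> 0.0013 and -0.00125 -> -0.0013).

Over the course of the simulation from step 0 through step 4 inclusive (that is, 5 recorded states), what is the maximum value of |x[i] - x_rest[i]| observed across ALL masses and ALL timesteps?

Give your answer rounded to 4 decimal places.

Answer: 1.0863

Derivation:
Step 0: x=[2.0000 6.0000 8.0000] v=[0.0000 0.0000 0.0000]
Step 1: x=[2.0800 5.8400 8.0800] v=[0.4000 -0.8000 0.4000]
Step 2: x=[2.2208 5.5584 8.2208] v=[0.7040 -1.4080 0.7040]
Step 3: x=[2.3886 5.2228 8.3886] v=[0.8390 -1.6781 0.8390]
Step 4: x=[2.5431 4.9137 8.5431] v=[0.7727 -1.5455 0.7727]
Max displacement = 1.0863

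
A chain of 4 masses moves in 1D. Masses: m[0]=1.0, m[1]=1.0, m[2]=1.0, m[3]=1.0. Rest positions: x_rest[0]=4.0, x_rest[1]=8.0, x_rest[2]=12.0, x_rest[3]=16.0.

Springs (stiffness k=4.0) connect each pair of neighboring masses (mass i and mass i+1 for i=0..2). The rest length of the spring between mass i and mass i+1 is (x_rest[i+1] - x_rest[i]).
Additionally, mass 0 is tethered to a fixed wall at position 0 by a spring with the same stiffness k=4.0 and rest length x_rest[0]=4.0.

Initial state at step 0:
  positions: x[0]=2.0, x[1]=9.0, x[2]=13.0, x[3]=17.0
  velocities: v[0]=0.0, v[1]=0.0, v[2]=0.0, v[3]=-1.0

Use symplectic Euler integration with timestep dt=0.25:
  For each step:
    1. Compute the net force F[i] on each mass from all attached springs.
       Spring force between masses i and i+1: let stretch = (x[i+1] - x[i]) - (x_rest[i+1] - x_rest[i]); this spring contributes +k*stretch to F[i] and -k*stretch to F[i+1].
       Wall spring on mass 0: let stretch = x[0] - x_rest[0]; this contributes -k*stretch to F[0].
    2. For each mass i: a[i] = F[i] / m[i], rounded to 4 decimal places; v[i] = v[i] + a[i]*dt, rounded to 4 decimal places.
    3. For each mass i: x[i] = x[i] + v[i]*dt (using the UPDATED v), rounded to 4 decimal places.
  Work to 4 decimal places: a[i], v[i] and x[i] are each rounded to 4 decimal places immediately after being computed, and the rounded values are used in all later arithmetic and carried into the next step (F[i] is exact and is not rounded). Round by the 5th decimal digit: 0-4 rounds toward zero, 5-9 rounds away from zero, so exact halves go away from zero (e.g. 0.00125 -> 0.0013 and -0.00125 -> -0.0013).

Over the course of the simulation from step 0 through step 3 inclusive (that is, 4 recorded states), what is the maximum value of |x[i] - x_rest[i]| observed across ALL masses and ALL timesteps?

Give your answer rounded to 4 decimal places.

Answer: 2.0156

Derivation:
Step 0: x=[2.0000 9.0000 13.0000 17.0000] v=[0.0000 0.0000 0.0000 -1.0000]
Step 1: x=[3.2500 8.2500 13.0000 16.7500] v=[5.0000 -3.0000 0.0000 -1.0000]
Step 2: x=[4.9375 7.4375 12.7500 16.5625] v=[6.7500 -3.2500 -1.0000 -0.7500]
Step 3: x=[6.0156 7.3281 12.1250 16.4219] v=[4.3125 -0.4375 -2.5000 -0.5625]
Max displacement = 2.0156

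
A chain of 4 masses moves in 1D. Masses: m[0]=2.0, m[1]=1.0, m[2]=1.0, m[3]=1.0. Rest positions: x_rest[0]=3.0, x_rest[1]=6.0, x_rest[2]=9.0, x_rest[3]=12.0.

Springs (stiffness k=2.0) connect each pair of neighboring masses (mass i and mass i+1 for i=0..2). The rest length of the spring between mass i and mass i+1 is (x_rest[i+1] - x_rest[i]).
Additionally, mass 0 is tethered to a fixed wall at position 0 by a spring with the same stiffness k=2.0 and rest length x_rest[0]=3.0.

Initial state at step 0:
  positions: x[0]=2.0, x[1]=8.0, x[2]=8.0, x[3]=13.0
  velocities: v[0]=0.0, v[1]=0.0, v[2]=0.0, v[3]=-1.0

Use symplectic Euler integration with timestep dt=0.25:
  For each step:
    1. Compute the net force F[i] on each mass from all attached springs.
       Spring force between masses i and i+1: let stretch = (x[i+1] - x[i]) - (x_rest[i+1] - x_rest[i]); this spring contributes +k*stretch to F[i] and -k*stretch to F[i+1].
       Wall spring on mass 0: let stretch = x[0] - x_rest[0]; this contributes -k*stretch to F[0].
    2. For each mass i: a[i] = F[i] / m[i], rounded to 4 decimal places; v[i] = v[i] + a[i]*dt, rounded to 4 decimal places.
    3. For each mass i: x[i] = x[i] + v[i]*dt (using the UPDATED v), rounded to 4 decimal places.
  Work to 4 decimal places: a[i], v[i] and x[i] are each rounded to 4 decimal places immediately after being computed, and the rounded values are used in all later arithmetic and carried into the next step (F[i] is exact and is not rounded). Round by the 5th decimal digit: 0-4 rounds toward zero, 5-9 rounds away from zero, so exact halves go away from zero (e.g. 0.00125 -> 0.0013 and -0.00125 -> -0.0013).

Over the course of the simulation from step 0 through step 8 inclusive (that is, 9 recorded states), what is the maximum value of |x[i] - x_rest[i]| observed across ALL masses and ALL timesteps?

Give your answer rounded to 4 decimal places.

Answer: 2.3981

Derivation:
Step 0: x=[2.0000 8.0000 8.0000 13.0000] v=[0.0000 0.0000 0.0000 -1.0000]
Step 1: x=[2.2500 7.2500 8.6250 12.5000] v=[1.0000 -3.0000 2.5000 -2.0000]
Step 2: x=[2.6719 6.0469 9.5625 11.8906] v=[1.6875 -4.8125 3.7500 -2.4375]
Step 3: x=[3.1377 4.8614 10.3516 11.3652] v=[1.8633 -4.7422 3.1563 -2.1016]
Step 4: x=[3.5152 4.1467 10.5811 11.0881] v=[1.5098 -2.8590 0.9180 -1.1084]
Step 5: x=[3.7124 4.1573 10.0697 11.1226] v=[0.7889 0.0425 -2.0457 0.1381]
Step 6: x=[3.7054 4.8514 8.9508 11.4005] v=[-0.0280 2.7763 -4.4755 1.1117]
Step 7: x=[3.5384 5.9147 7.6257 11.7472] v=[-0.6679 4.2530 -5.3004 1.3869]
Step 8: x=[3.2988 6.8948 6.6019 11.9538] v=[-0.9584 3.9204 -4.0952 0.8262]
Max displacement = 2.3981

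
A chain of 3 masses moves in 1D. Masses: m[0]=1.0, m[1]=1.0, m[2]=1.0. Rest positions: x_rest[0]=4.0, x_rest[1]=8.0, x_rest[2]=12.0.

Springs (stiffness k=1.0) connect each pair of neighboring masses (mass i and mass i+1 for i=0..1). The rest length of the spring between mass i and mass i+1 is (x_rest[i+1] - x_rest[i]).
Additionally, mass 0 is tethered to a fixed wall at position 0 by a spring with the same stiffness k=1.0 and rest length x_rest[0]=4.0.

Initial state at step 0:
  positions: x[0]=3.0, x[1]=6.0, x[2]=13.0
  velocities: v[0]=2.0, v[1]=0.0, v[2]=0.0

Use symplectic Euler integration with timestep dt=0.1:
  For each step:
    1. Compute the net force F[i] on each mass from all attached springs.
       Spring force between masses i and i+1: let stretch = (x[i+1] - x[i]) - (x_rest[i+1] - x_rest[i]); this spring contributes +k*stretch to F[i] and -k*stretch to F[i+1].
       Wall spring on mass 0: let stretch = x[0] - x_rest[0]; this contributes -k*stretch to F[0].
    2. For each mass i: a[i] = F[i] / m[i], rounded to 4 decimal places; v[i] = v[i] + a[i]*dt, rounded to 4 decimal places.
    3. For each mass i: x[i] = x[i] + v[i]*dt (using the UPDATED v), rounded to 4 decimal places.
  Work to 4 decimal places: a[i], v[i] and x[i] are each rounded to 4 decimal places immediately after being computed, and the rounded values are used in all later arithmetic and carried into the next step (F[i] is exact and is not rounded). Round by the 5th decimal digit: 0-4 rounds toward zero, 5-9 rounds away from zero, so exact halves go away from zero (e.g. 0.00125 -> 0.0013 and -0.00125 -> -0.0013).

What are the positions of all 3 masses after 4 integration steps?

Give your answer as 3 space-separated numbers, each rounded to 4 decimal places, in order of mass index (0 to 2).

Step 0: x=[3.0000 6.0000 13.0000] v=[2.0000 0.0000 0.0000]
Step 1: x=[3.2000 6.0400 12.9700] v=[2.0000 0.4000 -0.3000]
Step 2: x=[3.3964 6.1209 12.9107] v=[1.9640 0.8090 -0.5930]
Step 3: x=[3.5861 6.2425 12.8235] v=[1.8968 1.2155 -0.8720]
Step 4: x=[3.7665 6.4033 12.7105] v=[1.8038 1.6080 -1.1301]

Answer: 3.7665 6.4033 12.7105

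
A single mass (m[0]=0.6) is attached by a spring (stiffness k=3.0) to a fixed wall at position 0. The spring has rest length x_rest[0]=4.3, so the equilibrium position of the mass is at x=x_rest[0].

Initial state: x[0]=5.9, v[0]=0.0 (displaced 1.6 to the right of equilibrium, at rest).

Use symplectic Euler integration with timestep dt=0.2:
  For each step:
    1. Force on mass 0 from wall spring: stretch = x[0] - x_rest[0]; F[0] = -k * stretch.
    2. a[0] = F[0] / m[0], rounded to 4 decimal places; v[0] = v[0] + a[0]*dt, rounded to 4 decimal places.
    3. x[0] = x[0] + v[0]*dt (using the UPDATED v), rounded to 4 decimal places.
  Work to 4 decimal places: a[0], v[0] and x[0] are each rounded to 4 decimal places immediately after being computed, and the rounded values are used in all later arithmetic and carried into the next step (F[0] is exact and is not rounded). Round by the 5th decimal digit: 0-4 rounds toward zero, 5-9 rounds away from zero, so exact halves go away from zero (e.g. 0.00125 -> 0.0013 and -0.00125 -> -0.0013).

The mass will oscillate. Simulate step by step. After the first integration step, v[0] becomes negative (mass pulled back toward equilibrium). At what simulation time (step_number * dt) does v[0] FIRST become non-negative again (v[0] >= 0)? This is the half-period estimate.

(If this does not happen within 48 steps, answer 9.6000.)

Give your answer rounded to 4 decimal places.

Step 0: x=[5.9000] v=[0.0000]
Step 1: x=[5.5800] v=[-1.6000]
Step 2: x=[5.0040] v=[-2.8800]
Step 3: x=[4.2872] v=[-3.5840]
Step 4: x=[3.5730] v=[-3.5712]
Step 5: x=[3.0042] v=[-2.8442]
Step 6: x=[2.6945] v=[-1.5484]
Step 7: x=[2.7059] v=[0.0571]
First v>=0 after going negative at step 7, time=1.4000

Answer: 1.4000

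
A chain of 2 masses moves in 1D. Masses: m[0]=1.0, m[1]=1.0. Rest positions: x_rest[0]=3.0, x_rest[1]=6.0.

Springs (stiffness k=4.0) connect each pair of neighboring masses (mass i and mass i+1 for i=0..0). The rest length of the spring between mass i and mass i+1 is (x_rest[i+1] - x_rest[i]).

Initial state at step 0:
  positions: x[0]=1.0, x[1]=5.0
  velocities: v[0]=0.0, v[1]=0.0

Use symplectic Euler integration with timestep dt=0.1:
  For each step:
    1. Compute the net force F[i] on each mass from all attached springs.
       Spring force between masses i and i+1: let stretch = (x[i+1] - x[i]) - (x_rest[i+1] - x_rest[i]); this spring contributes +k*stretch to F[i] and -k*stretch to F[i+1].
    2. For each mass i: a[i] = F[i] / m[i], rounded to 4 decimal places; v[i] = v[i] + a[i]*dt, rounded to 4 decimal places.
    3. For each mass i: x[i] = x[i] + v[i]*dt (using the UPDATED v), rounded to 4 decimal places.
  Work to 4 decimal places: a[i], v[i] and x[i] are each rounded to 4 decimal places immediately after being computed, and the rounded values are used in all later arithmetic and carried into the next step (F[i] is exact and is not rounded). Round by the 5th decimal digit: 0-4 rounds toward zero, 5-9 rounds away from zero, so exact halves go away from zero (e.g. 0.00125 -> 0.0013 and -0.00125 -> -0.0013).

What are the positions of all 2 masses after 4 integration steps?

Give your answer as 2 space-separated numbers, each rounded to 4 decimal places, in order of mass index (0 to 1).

Step 0: x=[1.0000 5.0000] v=[0.0000 0.0000]
Step 1: x=[1.0400 4.9600] v=[0.4000 -0.4000]
Step 2: x=[1.1168 4.8832] v=[0.7680 -0.7680]
Step 3: x=[1.2243 4.7757] v=[1.0746 -1.0746]
Step 4: x=[1.3538 4.6462] v=[1.2952 -1.2952]

Answer: 1.3538 4.6462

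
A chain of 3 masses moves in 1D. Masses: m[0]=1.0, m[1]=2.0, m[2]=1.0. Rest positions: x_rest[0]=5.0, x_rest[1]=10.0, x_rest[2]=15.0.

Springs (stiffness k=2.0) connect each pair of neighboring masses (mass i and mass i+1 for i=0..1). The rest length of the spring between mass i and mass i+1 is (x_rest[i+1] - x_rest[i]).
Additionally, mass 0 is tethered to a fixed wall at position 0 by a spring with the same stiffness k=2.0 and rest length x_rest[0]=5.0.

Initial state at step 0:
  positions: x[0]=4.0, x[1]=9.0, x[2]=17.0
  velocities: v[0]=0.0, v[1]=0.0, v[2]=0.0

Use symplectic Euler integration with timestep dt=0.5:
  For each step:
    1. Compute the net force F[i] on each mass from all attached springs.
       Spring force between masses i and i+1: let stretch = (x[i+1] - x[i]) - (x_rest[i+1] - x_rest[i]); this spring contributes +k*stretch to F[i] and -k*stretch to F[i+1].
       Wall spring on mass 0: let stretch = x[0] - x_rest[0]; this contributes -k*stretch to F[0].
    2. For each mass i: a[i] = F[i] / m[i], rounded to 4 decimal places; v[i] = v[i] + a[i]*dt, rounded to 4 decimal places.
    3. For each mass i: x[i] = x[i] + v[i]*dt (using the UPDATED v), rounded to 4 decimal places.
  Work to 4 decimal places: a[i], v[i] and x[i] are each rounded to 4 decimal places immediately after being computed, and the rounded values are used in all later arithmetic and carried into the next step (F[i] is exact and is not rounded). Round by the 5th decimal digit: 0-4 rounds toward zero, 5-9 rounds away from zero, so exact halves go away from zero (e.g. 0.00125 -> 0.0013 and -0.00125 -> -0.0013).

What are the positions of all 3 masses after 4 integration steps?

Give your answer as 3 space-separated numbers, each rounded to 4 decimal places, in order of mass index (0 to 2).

Step 0: x=[4.0000 9.0000 17.0000] v=[0.0000 0.0000 0.0000]
Step 1: x=[4.5000 9.7500 15.5000] v=[1.0000 1.5000 -3.0000]
Step 2: x=[5.3750 10.6250 13.6250] v=[1.7500 1.7500 -3.7500]
Step 3: x=[6.1875 10.9375 12.7500] v=[1.6250 0.6250 -1.7500]
Step 4: x=[6.2813 10.5156 13.4688] v=[0.1875 -0.8438 1.4375]

Answer: 6.2813 10.5156 13.4688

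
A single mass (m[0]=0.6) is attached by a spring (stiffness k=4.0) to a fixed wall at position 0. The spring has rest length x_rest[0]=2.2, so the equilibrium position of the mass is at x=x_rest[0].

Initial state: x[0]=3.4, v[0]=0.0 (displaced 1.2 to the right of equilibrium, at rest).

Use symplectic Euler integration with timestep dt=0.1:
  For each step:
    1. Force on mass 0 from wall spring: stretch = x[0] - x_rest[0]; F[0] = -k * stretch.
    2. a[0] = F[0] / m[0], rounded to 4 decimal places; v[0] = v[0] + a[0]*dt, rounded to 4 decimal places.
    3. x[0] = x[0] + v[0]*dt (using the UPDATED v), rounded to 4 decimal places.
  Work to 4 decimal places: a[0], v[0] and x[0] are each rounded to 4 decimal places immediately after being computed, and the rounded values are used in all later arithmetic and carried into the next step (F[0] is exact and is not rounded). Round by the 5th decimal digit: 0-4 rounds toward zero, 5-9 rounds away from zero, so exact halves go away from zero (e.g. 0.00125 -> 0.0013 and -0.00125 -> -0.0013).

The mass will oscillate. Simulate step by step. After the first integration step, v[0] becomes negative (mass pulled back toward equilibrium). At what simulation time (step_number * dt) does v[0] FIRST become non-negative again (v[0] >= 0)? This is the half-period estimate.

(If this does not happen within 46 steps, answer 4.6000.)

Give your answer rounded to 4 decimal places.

Step 0: x=[3.4000] v=[0.0000]
Step 1: x=[3.3200] v=[-0.8000]
Step 2: x=[3.1653] v=[-1.5467]
Step 3: x=[2.9463] v=[-2.1902]
Step 4: x=[2.6775] v=[-2.6877]
Step 5: x=[2.3769] v=[-3.0060]
Step 6: x=[2.0645] v=[-3.1239]
Step 7: x=[1.7611] v=[-3.0336]
Step 8: x=[1.4870] v=[-2.7410]
Step 9: x=[1.2604] v=[-2.2657]
Step 10: x=[1.0965] v=[-1.6393]
Step 11: x=[1.0061] v=[-0.9036]
Step 12: x=[0.9953] v=[-0.1077]
Step 13: x=[1.0648] v=[0.6954]
First v>=0 after going negative at step 13, time=1.3000

Answer: 1.3000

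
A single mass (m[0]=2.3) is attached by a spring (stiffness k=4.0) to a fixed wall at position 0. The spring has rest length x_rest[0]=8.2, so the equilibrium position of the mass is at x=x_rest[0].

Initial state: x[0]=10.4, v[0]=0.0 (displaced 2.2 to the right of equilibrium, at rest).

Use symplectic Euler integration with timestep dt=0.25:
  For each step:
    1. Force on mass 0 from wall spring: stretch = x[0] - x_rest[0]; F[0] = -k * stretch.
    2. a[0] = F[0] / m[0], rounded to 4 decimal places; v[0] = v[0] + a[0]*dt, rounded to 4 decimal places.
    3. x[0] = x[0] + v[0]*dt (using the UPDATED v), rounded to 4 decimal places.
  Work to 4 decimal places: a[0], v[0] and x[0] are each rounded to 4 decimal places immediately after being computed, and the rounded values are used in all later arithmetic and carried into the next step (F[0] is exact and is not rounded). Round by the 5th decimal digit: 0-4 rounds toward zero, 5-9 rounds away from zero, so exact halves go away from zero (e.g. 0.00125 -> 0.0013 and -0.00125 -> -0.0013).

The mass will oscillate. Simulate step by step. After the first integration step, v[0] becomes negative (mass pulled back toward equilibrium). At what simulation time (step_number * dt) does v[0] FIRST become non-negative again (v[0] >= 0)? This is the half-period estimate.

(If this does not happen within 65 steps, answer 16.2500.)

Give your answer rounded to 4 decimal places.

Step 0: x=[10.4000] v=[0.0000]
Step 1: x=[10.1609] v=[-0.9565]
Step 2: x=[9.7086] v=[-1.8091]
Step 3: x=[9.0924] v=[-2.4650]
Step 4: x=[8.3792] v=[-2.8530]
Step 5: x=[7.6465] v=[-2.9309]
Step 6: x=[6.9739] v=[-2.6903]
Step 7: x=[6.4346] v=[-2.1572]
Step 8: x=[6.0872] v=[-1.3896]
Step 9: x=[5.9695] v=[-0.4710]
Step 10: x=[6.0942] v=[0.4988]
First v>=0 after going negative at step 10, time=2.5000

Answer: 2.5000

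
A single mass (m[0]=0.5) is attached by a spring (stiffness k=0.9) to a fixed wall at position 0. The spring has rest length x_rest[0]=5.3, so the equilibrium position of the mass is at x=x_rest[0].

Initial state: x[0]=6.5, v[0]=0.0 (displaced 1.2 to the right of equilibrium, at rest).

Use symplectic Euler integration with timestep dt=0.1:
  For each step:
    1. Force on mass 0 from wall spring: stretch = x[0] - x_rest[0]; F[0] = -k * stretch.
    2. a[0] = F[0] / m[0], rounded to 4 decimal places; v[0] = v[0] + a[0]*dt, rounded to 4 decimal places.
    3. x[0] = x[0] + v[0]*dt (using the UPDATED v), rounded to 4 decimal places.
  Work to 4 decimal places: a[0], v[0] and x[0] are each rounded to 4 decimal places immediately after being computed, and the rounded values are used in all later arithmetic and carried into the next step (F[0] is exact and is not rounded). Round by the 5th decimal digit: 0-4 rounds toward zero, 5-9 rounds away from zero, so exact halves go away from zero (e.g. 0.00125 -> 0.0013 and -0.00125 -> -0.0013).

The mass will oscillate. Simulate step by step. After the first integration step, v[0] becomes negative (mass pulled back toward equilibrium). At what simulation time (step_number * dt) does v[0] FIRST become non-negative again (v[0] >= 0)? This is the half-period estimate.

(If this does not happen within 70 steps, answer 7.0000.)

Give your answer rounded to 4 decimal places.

Step 0: x=[6.5000] v=[0.0000]
Step 1: x=[6.4784] v=[-0.2160]
Step 2: x=[6.4356] v=[-0.4281]
Step 3: x=[6.3724] v=[-0.6325]
Step 4: x=[6.2899] v=[-0.8255]
Step 5: x=[6.1895] v=[-1.0037]
Step 6: x=[6.0731] v=[-1.1638]
Step 7: x=[5.9428] v=[-1.3030]
Step 8: x=[5.8009] v=[-1.4187]
Step 9: x=[5.6500] v=[-1.5089]
Step 10: x=[5.4928] v=[-1.5719]
Step 11: x=[5.3321] v=[-1.6066]
Step 12: x=[5.1709] v=[-1.6124]
Step 13: x=[5.0120] v=[-1.5892]
Step 14: x=[4.8583] v=[-1.5374]
Step 15: x=[4.7125] v=[-1.4579]
Step 16: x=[4.5773] v=[-1.3522]
Step 17: x=[4.4551] v=[-1.2221]
Step 18: x=[4.3481] v=[-1.0700]
Step 19: x=[4.2582] v=[-0.8987]
Step 20: x=[4.1871] v=[-0.7112]
Step 21: x=[4.1360] v=[-0.5109]
Step 22: x=[4.1059] v=[-0.3014]
Step 23: x=[4.0973] v=[-0.0865]
Step 24: x=[4.1103] v=[0.1300]
First v>=0 after going negative at step 24, time=2.4000

Answer: 2.4000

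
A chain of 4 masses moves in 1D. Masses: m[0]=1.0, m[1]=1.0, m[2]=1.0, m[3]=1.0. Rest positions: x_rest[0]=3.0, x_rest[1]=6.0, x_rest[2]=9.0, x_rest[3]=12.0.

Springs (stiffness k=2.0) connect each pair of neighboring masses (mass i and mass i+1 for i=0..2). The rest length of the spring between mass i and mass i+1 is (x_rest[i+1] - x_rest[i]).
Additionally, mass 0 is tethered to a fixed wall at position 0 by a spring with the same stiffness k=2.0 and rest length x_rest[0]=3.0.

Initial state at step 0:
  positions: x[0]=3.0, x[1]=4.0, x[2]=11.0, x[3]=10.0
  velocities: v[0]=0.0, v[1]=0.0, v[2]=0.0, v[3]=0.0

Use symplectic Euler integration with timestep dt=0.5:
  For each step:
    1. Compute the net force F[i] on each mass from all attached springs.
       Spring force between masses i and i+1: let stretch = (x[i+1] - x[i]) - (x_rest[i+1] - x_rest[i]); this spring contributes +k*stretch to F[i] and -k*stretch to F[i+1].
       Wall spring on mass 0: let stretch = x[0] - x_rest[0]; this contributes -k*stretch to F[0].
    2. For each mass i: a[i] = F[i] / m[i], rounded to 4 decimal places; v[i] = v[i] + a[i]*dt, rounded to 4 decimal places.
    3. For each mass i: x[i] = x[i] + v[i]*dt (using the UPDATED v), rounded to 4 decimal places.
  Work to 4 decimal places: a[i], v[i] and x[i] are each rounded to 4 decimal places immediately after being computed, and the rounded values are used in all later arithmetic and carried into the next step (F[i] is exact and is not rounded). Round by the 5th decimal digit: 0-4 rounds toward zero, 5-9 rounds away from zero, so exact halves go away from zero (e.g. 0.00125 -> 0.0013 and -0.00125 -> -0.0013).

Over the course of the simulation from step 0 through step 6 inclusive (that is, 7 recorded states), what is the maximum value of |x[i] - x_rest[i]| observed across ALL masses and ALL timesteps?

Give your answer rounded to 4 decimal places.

Answer: 3.5000

Derivation:
Step 0: x=[3.0000 4.0000 11.0000 10.0000] v=[0.0000 0.0000 0.0000 0.0000]
Step 1: x=[2.0000 7.0000 7.0000 12.0000] v=[-2.0000 6.0000 -8.0000 4.0000]
Step 2: x=[2.5000 7.5000 5.5000 13.0000] v=[1.0000 1.0000 -3.0000 2.0000]
Step 3: x=[4.2500 4.5000 8.7500 11.7500] v=[3.5000 -6.0000 6.5000 -2.5000]
Step 4: x=[4.0000 3.5000 11.3750 10.5000] v=[-0.5000 -2.0000 5.2500 -2.5000]
Step 5: x=[1.5000 6.6875 9.6250 11.1875] v=[-5.0000 6.3750 -3.5000 1.3750]
Step 6: x=[0.8438 8.7500 7.1875 12.5938] v=[-1.3125 4.1250 -4.8750 2.8125]
Max displacement = 3.5000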